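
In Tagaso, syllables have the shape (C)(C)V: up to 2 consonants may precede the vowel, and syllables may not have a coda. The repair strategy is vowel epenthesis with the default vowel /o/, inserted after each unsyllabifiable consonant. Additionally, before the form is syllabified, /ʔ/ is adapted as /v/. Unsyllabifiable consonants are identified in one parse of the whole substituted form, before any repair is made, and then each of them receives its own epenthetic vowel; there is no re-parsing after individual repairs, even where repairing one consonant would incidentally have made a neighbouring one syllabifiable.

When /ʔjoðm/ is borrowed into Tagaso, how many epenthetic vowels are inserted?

After substitution the input is /vjoðm/.
The unsyllabifiable consonants are /ð/, /m/; each receives one epenthetic vowel.

2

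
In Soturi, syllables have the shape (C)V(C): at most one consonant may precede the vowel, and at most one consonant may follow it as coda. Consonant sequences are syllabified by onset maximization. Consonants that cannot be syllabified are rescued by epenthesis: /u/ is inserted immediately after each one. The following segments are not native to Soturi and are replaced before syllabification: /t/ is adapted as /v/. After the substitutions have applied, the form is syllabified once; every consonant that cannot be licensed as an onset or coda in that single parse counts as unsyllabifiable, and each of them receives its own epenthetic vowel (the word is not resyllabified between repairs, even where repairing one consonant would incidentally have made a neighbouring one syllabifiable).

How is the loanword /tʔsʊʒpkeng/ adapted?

Substitution: /t/ → /v/, giving /vʔsʊʒpkeng/.
Under (C)V(C), the unsyllabifiable consonants are /v/, /ʔ/, /p/, /g/ (at most one coda consonant is licensed; onsets are limited to one consonant).
Epenthesis after each stranded consonant: /v/ → /vu/, /ʔ/ → /ʔu/, /p/ → /pu/, /g/ → /gu/.

vuʔusʊʒpukengu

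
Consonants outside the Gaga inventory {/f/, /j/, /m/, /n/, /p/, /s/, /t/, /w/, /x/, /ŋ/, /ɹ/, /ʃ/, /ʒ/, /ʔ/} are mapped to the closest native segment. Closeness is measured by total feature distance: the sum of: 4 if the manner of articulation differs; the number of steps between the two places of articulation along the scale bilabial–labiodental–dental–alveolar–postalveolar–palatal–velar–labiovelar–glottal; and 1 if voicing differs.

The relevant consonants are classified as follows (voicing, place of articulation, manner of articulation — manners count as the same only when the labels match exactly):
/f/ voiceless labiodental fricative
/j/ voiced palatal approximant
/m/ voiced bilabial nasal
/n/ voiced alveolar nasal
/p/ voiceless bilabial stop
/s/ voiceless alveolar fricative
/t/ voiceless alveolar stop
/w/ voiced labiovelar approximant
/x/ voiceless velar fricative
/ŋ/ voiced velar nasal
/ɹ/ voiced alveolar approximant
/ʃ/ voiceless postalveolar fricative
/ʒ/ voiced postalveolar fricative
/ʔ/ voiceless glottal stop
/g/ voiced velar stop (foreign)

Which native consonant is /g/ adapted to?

/ʔ/ is closest: same manner (stop), place distance 2 (velar→glottal), voicing differs (+1); total 3. Next closest is /t/ at distance 4.

ʔ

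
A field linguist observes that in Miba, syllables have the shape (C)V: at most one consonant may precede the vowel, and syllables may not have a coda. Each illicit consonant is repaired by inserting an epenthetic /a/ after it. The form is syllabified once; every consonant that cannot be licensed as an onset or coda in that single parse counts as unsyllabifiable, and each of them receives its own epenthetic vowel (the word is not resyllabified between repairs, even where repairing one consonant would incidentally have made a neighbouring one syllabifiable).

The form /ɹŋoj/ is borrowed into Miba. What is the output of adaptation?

ɹaŋoja

The consonants /ɹ/, /j/ cannot be parsed into a legal (C)V syllable (no codas are permitted; onsets are limited to one consonant).
Each unlicensed consonant becomes the onset of a new syllable: /ɹ/ → /ɹa/, /j/ → /ja/.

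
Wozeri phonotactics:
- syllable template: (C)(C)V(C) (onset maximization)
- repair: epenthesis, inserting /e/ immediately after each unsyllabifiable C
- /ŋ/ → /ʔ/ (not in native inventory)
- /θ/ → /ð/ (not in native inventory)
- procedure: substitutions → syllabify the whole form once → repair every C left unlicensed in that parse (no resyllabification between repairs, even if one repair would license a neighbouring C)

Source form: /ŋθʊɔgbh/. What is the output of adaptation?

ʔðʊɔgbehe

Substitution: /ŋ/ → /ʔ/, /θ/ → /ð/, giving /ʔðʊɔgbh/.
Syllabifying with onset maximization leaves /b/, /h/ stranded (at most one coda consonant is licensed; onsets may contain at most 2 consonants).
Inserting the epenthetic vowel yields /b/ → /be/, /h/ → /he/.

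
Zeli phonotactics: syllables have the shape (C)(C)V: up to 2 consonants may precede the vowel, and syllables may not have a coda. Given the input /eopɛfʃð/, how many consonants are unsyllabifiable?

Under (C)(C)V, the unsyllabifiable consonants are /f/, /ʃ/, /ð/ (no codas are permitted; onsets may contain at most 2 consonants).

3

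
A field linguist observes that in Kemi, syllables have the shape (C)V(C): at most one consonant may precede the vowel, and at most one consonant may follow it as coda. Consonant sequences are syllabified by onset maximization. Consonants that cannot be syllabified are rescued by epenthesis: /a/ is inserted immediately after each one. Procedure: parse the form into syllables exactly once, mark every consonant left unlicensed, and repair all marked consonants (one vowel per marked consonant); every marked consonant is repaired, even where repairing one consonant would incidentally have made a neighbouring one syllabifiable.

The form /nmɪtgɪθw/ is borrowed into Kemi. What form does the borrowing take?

Under (C)V(C), the unsyllabifiable consonants are /n/, /w/ (at most one coda consonant is licensed; onsets are limited to one consonant).
Each unlicensed consonant becomes the onset of a new syllable: /n/ → /na/, /w/ → /wa/.

namɪtgɪθwa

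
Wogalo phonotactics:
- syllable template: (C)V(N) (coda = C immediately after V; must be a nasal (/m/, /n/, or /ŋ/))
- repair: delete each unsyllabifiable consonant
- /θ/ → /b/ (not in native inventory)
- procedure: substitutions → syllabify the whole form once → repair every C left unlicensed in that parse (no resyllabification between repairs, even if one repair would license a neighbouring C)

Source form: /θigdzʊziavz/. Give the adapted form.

bizʊzia

Substitution: /θ/ → /b/, giving /bigdzʊziavz/.
Under (C)V(N), the unsyllabifiable consonants are /g/, /d/, /v/, /z/ (only a nasal (/m/, /n/, or /ŋ/) is licensed in coda position; onsets are limited to one consonant).
Deletion applies to /g/, /d/, /v/, /z/.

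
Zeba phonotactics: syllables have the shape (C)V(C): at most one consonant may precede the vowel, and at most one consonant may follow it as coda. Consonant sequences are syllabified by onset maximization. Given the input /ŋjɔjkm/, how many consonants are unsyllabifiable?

3

Under (C)V(C), the unsyllabifiable consonants are /ŋ/, /k/, /m/ (at most one coda consonant is licensed; onsets are limited to one consonant).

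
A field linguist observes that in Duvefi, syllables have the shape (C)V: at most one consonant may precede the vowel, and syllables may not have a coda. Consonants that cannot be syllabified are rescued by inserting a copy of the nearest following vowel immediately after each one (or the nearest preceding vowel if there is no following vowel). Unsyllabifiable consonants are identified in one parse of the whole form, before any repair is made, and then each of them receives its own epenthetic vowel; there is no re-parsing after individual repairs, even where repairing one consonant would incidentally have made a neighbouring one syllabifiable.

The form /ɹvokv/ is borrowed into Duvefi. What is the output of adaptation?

The consonants /ɹ/, /k/, /v/ cannot be parsed into a legal (C)V syllable (no codas are permitted; onsets are limited to one consonant).
Inserting the epenthetic vowel yields /ɹ/ → /ɹo/, /k/ → /ko/, /v/ → /vo/.

ɹovokovo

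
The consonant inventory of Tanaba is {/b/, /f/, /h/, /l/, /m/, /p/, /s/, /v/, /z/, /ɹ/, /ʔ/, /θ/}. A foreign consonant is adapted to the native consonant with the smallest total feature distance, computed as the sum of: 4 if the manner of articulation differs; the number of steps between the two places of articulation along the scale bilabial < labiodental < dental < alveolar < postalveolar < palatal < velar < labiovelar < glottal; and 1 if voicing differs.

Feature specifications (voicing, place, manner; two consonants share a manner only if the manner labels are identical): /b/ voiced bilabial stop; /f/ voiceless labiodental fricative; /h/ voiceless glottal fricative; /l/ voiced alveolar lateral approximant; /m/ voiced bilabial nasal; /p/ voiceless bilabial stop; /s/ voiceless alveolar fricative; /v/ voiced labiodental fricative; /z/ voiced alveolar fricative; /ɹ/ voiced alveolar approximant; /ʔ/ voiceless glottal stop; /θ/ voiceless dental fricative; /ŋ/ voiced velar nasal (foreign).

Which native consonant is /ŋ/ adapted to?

/m/ is closest: same manner (nasal), place distance 6 (velar→bilabial), same voicing; total 6. Next closest is /h/ at distance 7.

m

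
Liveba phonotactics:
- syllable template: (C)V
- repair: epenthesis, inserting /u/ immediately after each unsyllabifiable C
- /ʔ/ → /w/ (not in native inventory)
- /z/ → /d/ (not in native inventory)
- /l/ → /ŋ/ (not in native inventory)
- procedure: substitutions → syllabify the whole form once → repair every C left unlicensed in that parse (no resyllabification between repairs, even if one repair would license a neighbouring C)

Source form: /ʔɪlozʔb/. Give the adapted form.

Substitution: /ʔ/ → /w/, /l/ → /ŋ/, /z/ → /d/, giving /wɪŋodwb/.
Syllabifying with onset maximization leaves /d/, /w/, /b/ stranded (no codas are permitted; onsets are limited to one consonant).
Inserting the epenthetic vowel yields /d/ → /du/, /w/ → /wu/, /b/ → /bu/.

wɪŋoduwubu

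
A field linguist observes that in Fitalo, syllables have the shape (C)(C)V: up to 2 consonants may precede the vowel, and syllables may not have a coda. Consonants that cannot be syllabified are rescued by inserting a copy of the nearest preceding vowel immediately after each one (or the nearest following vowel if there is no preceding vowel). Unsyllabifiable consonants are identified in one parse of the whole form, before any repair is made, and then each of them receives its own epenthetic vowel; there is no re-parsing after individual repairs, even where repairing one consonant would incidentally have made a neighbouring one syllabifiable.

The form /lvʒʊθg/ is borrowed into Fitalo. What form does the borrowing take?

Syllabifying with onset maximization leaves /l/, /θ/, /g/ stranded (no codas are permitted; onsets may contain at most 2 consonants).
Inserting the epenthetic vowel yields /l/ → /lʊ/, /θ/ → /θʊ/, /g/ → /gʊ/.

lʊvʒʊθʊgʊ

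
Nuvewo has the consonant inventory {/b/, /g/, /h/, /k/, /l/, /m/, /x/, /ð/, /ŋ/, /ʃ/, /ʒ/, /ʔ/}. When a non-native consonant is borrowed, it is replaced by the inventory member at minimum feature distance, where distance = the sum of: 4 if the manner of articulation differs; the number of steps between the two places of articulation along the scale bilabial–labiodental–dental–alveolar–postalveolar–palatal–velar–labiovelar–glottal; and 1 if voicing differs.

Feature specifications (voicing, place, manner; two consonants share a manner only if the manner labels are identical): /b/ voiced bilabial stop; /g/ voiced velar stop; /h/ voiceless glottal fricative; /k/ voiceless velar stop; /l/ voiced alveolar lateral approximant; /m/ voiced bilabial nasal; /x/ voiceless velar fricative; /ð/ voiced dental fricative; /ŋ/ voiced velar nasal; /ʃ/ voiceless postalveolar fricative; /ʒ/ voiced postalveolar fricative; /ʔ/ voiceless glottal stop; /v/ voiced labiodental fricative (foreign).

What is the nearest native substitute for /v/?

ð

/ð/ is closest: same manner (fricative), place distance 1 (labiodental→dental), same voicing; total 1. Next closest is /ʒ/ at distance 3.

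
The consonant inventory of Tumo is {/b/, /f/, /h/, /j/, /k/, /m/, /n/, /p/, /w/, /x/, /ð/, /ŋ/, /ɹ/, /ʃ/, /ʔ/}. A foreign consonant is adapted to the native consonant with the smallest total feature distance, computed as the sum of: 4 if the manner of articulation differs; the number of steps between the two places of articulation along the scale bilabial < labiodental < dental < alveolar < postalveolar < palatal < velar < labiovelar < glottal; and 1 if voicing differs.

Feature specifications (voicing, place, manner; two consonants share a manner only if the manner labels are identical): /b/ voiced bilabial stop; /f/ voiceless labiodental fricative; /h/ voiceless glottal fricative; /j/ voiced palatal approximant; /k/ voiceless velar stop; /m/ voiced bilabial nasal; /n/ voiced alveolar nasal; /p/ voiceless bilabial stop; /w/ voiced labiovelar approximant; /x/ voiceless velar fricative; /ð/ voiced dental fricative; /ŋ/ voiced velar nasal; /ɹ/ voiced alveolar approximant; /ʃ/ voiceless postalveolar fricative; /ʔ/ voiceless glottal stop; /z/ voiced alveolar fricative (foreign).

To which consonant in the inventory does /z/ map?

ð

/ð/ is closest: same manner (fricative), place distance 1 (alveolar→dental), same voicing; total 1. Next closest is /ʃ/ at distance 2.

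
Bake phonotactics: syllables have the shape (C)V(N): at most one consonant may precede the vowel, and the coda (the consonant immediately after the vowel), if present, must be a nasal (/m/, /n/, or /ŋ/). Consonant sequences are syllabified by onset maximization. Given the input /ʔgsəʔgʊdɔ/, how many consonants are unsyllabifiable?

Under (C)V(N), the unsyllabifiable consonants are /ʔ/, /g/, /ʔ/ (only a nasal (/m/, /n/, or /ŋ/) is licensed in coda position; onsets are limited to one consonant).

3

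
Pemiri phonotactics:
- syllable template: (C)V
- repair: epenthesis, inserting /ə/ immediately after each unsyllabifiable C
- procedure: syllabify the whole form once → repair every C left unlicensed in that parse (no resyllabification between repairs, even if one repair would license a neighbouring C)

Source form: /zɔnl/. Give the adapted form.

The consonants /n/, /l/ cannot be parsed into a legal (C)V syllable (no codas are permitted; onsets are limited to one consonant).
Each unlicensed consonant becomes the onset of a new syllable: /n/ → /nə/, /l/ → /lə/.

zɔnələ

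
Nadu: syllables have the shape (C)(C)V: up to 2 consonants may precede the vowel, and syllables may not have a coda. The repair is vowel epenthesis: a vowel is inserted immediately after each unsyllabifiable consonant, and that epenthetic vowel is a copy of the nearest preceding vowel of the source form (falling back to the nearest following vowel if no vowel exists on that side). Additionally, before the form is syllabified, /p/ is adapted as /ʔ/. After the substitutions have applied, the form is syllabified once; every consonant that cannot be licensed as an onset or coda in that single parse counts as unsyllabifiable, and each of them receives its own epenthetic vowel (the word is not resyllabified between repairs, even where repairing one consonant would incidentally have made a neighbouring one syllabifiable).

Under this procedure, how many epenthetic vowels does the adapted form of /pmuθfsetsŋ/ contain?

After substitution the input is /ʔmuθfsetsŋ/.
The unsyllabifiable consonants are /θ/, /t/, /s/, /ŋ/; each receives one epenthetic vowel.

4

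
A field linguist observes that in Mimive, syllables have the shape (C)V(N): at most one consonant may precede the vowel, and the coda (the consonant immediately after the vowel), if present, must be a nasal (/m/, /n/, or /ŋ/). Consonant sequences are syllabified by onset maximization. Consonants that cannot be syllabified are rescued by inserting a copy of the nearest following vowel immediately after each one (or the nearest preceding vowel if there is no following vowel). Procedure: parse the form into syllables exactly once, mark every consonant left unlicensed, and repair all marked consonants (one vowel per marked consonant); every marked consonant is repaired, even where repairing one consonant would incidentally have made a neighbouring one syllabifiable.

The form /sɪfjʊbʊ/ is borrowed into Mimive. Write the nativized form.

The consonants /f/ cannot be parsed into a legal (C)V(N) syllable (only a nasal (/m/, /n/, or /ŋ/) is licensed in coda position; onsets are limited to one consonant).
Inserting the epenthetic vowel yields /f/ → /fʊ/.

sɪfʊjʊbʊ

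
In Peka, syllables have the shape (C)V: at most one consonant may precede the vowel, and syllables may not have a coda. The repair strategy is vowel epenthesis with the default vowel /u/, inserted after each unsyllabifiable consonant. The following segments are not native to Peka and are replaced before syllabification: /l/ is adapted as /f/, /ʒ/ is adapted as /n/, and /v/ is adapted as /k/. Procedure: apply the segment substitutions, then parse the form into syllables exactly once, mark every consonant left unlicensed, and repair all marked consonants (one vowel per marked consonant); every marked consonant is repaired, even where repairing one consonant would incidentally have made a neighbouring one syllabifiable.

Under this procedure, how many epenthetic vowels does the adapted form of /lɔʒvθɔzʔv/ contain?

After substitution the input is /fɔnkθɔzʔk/.
The unsyllabifiable consonants are /n/, /k/, /z/, /ʔ/, /k/; each receives one epenthetic vowel.

5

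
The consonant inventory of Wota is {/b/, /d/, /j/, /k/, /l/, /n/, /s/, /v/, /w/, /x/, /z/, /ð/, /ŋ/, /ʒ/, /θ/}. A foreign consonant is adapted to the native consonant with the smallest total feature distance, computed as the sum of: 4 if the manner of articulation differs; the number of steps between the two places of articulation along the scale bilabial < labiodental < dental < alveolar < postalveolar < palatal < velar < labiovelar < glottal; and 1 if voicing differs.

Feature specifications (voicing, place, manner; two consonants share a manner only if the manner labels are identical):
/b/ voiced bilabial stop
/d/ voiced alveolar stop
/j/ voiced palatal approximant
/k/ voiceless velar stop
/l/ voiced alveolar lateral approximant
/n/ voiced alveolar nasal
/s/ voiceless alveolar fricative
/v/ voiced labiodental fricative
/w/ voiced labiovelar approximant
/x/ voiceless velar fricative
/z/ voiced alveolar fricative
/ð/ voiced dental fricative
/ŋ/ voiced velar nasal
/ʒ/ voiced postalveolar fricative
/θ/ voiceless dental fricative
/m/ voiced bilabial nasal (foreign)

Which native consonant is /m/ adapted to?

n

/n/ is closest: same manner (nasal), place distance 3 (bilabial→alveolar), same voicing; total 3. Next closest is /b/ at distance 4.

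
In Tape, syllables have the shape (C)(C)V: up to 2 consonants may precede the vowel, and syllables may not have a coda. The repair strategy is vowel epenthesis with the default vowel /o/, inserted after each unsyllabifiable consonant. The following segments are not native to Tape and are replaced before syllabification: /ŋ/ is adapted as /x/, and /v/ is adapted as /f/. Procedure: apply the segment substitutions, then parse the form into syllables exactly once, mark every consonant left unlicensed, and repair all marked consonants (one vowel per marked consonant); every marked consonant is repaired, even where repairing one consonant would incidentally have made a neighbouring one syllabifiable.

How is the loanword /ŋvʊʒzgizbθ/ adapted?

xfʊʒozgizoboθo

Substitution: /ŋ/ → /x/, /v/ → /f/, giving /xfʊʒzgizbθ/.
Syllabifying with onset maximization leaves /ʒ/, /z/, /b/, /θ/ stranded (no codas are permitted; onsets may contain at most 2 consonants).
Inserting the epenthetic vowel yields /ʒ/ → /ʒo/, /z/ → /zo/, /b/ → /bo/, /θ/ → /θo/.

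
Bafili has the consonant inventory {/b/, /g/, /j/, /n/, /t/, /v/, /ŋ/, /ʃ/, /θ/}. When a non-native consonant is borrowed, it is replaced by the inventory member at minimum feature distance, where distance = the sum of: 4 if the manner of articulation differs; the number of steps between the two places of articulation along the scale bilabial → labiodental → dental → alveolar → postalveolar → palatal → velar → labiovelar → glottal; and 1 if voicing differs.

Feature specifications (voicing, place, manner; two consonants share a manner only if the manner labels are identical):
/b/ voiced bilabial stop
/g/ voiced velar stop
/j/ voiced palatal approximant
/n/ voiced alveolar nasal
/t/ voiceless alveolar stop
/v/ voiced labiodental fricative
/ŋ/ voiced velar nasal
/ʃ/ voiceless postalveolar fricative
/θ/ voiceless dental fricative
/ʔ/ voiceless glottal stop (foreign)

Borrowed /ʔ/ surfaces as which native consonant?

g

/g/ is closest: same manner (stop), place distance 2 (glottal→velar), voicing differs (+1); total 3. Next closest is /t/ at distance 5.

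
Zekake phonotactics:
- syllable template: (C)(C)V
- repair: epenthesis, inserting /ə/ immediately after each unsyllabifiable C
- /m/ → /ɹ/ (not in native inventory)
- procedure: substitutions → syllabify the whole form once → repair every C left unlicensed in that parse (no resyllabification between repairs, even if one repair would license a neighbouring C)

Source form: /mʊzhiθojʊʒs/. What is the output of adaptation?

Substitution: /m/ → /ɹ/, giving /ɹʊzhiθojʊʒs/.
Under (C)(C)V, the unsyllabifiable consonants are /ʒ/, /s/ (no codas are permitted; onsets may contain at most 2 consonants).
Inserting the epenthetic vowel yields /ʒ/ → /ʒə/, /s/ → /sə/.

ɹʊzhiθojʊʒəsə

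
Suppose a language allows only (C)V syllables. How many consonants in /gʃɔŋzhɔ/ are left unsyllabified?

The consonants /g/, /ŋ/, /z/ cannot be parsed into a legal (C)V syllable (no codas are permitted; onsets are limited to one consonant).

3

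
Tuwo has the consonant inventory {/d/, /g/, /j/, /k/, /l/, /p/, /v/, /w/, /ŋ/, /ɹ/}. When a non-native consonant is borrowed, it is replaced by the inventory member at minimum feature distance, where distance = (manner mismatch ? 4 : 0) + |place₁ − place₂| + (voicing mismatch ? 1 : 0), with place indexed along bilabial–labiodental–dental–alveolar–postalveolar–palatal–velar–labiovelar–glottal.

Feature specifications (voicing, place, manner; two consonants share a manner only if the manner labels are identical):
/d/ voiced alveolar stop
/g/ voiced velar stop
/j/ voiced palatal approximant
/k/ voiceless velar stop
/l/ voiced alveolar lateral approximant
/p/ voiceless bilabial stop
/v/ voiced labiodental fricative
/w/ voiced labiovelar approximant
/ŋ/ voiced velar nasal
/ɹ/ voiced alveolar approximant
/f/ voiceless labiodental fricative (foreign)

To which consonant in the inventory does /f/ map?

v

/v/ is closest: same manner (fricative), place distance 0 (labiodental→labiodental), voicing differs (+1); total 1. Next closest is /p/ at distance 5.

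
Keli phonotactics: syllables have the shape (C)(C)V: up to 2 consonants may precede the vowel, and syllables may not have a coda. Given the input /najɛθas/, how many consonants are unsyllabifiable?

1

Syllabifying with onset maximization leaves /s/ stranded (no codas are permitted; onsets may contain at most 2 consonants).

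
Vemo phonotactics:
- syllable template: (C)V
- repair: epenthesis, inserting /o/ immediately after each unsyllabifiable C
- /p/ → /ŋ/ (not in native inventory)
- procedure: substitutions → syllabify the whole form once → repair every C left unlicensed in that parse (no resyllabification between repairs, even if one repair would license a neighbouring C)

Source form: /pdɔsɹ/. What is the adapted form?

Substitution: /p/ → /ŋ/, giving /ŋdɔsɹ/.
The consonants /ŋ/, /s/, /ɹ/ cannot be parsed into a legal (C)V syllable (no codas are permitted; onsets are limited to one consonant).
Inserting the epenthetic vowel yields /ŋ/ → /ŋo/, /s/ → /so/, /ɹ/ → /ɹo/.

ŋodɔsoɹo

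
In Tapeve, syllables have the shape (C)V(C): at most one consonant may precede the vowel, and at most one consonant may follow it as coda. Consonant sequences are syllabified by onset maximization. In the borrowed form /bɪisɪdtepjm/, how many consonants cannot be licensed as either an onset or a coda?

The consonants /j/, /m/ cannot be parsed into a legal (C)V(C) syllable (at most one coda consonant is licensed; onsets are limited to one consonant).

2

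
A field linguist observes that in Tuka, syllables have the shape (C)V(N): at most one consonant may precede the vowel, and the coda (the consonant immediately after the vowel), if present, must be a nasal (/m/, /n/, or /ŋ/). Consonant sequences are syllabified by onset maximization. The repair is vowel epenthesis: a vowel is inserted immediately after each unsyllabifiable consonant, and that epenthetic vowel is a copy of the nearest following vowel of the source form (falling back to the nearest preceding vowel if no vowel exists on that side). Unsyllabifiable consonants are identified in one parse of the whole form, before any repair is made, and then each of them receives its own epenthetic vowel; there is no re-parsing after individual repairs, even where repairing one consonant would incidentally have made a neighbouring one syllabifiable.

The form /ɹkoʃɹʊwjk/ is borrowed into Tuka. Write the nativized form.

ɹokoʃʊɹʊwʊjʊkʊ

The consonants /ɹ/, /ʃ/, /w/, /j/, /k/ cannot be parsed into a legal (C)V(N) syllable (only a nasal (/m/, /n/, or /ŋ/) is licensed in coda position; onsets are limited to one consonant).
Each unlicensed consonant becomes the onset of a new syllable: /ɹ/ → /ɹo/, /ʃ/ → /ʃʊ/, /w/ → /wʊ/, /j/ → /jʊ/, /k/ → /kʊ/.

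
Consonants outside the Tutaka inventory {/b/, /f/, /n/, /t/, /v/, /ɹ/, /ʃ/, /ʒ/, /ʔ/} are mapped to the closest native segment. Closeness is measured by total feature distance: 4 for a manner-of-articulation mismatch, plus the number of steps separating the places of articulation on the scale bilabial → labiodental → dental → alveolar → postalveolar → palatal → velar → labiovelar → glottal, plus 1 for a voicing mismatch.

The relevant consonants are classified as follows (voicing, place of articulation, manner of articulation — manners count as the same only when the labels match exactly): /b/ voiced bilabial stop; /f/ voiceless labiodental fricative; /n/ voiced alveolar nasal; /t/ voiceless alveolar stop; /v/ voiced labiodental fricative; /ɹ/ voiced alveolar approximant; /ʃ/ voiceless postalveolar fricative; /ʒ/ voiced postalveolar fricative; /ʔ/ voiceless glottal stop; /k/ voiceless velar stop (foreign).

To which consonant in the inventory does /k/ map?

ʔ

/ʔ/ is closest: same manner (stop), place distance 2 (velar→glottal), same voicing; total 2. Next closest is /t/ at distance 3.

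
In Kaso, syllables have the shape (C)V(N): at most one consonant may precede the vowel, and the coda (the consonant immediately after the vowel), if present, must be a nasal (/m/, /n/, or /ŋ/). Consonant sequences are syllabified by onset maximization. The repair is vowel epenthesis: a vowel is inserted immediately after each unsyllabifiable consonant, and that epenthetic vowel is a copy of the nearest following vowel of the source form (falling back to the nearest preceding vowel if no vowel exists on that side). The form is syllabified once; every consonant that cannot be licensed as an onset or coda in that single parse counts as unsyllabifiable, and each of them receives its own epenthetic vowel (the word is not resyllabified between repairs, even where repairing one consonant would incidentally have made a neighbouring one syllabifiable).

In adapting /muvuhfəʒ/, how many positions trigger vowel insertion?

2

The unsyllabifiable consonants are /h/, /ʒ/; each receives one epenthetic vowel.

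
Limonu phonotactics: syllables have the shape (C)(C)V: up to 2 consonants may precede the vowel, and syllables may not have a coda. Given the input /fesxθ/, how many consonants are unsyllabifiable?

Under (C)(C)V, the unsyllabifiable consonants are /s/, /x/, /θ/ (no codas are permitted; onsets may contain at most 2 consonants).

3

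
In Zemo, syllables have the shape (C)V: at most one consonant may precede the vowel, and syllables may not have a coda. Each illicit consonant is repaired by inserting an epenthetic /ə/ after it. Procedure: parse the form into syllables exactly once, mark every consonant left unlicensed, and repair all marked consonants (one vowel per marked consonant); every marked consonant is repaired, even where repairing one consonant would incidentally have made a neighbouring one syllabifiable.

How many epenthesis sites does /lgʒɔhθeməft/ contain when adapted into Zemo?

5

The unsyllabifiable consonants are /l/, /g/, /h/, /f/, /t/; each receives one epenthetic vowel.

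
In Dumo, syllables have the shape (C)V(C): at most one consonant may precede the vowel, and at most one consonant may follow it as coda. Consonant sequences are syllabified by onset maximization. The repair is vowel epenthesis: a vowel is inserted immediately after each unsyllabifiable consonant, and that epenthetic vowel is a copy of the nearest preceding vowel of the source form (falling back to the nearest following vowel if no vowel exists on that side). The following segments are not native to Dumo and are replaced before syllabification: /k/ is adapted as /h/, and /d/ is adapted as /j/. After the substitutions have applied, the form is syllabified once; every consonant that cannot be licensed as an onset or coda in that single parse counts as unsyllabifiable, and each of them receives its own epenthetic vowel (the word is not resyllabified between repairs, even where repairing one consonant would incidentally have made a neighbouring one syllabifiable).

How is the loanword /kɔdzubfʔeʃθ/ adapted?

Substitution: /k/ → /h/, /d/ → /j/, giving /hɔjzubfʔeʃθ/.
Under (C)V(C), the unsyllabifiable consonants are /f/, /θ/ (at most one coda consonant is licensed; onsets are limited to one consonant).
Each unlicensed consonant becomes the onset of a new syllable: /f/ → /fu/, /θ/ → /θe/.

hɔjzubfuʔeʃθe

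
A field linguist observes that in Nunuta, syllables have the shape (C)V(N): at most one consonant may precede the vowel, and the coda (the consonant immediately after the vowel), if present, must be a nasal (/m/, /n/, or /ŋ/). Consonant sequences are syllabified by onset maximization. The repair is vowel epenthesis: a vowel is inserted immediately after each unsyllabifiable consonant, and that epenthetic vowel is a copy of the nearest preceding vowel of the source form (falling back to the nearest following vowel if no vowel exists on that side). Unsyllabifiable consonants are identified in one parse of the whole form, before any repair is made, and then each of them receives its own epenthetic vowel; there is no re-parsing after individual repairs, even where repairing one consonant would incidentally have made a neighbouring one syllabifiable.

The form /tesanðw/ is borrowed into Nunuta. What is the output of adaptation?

tesanðawa

Under (C)V(N), the unsyllabifiable consonants are /ð/, /w/ (only a nasal (/m/, /n/, or /ŋ/) is licensed in coda position; onsets are limited to one consonant).
Epenthesis after each stranded consonant: /ð/ → /ða/, /w/ → /wa/.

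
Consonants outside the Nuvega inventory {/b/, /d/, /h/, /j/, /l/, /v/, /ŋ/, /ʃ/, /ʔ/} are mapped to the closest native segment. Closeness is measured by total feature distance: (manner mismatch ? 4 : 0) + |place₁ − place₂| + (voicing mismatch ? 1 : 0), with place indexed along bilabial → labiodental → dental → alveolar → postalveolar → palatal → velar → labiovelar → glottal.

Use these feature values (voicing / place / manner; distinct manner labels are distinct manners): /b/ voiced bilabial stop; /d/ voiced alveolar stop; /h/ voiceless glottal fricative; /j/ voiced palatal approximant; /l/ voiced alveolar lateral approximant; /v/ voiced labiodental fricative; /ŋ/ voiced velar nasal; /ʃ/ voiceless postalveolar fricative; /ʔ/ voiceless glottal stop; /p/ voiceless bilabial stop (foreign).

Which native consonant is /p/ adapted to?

/b/ is closest: same manner (stop), place distance 0 (bilabial→bilabial), voicing differs (+1); total 1. Next closest is /d/ at distance 4.

b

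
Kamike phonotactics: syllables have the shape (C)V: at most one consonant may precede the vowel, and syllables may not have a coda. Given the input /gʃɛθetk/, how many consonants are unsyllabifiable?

Under (C)V, the unsyllabifiable consonants are /g/, /t/, /k/ (no codas are permitted; onsets are limited to one consonant).

3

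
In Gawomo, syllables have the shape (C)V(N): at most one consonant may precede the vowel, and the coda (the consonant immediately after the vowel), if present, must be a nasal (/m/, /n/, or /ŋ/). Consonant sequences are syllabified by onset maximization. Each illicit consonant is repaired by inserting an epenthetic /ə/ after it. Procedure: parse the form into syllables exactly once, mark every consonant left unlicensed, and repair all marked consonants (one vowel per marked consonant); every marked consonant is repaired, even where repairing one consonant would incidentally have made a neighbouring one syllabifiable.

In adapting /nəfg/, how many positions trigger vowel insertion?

The unsyllabifiable consonants are /f/, /g/; each receives one epenthetic vowel.

2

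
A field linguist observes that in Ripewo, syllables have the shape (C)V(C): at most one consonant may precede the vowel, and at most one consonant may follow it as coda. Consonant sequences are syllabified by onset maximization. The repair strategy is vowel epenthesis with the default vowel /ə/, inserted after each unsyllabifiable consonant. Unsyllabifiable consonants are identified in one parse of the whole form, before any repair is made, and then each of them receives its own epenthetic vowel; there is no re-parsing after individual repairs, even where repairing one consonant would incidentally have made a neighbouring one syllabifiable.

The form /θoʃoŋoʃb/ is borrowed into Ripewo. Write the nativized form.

Under (C)V(C), the unsyllabifiable consonants are /b/ (at most one coda consonant is licensed; onsets are limited to one consonant).
Each unlicensed consonant becomes the onset of a new syllable: /b/ → /bə/.

θoʃoŋoʃbə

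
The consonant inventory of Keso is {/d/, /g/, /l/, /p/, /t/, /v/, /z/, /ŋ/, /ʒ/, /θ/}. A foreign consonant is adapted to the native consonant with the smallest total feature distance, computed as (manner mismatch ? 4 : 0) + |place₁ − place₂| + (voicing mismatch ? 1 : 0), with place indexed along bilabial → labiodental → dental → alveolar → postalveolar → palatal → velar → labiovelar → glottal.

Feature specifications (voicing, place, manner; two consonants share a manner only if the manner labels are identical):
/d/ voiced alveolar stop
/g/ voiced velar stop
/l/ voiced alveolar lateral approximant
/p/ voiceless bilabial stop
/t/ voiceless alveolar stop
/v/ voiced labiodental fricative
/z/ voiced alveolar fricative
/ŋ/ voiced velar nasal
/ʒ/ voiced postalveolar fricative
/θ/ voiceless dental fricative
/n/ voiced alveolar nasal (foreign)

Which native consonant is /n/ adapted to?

ŋ

/ŋ/ is closest: same manner (nasal), place distance 3 (alveolar→velar), same voicing; total 3. Next closest is /d/ at distance 4.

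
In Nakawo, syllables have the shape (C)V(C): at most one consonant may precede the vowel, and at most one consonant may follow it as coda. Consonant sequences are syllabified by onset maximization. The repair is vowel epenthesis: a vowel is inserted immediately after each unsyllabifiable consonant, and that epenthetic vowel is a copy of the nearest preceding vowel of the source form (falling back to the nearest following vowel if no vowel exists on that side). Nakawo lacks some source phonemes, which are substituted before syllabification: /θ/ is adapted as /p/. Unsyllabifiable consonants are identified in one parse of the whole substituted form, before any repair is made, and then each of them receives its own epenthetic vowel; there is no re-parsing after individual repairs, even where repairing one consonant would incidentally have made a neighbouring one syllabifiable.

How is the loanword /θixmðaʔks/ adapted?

pixmiðaʔkasa

Substitution: /θ/ → /p/, giving /pixmðaʔks/.
Syllabifying with onset maximization leaves /m/, /k/, /s/ stranded (at most one coda consonant is licensed; onsets are limited to one consonant).
Epenthesis after each stranded consonant: /m/ → /mi/, /k/ → /ka/, /s/ → /sa/.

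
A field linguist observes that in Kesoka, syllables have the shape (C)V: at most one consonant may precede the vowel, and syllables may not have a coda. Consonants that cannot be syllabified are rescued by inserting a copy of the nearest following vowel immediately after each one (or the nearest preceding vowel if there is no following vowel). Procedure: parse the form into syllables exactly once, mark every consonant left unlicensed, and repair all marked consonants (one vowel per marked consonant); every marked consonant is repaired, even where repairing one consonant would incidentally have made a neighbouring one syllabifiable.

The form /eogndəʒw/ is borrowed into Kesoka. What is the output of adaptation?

The consonants /g/, /n/, /ʒ/, /w/ cannot be parsed into a legal (C)V syllable (no codas are permitted; onsets are limited to one consonant).
Each unlicensed consonant becomes the onset of a new syllable: /g/ → /gə/, /n/ → /nə/, /ʒ/ → /ʒə/, /w/ → /wə/.

eogənədəʒəwə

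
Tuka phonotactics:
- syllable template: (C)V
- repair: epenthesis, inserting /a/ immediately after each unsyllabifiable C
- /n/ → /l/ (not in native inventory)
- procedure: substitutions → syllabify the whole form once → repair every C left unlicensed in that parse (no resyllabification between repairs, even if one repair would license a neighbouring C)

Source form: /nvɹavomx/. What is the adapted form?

lavaɹavomaxa

Substitution: /n/ → /l/, giving /lvɹavomx/.
The consonants /l/, /v/, /m/, /x/ cannot be parsed into a legal (C)V syllable (no codas are permitted; onsets are limited to one consonant).
Epenthesis after each stranded consonant: /l/ → /la/, /v/ → /va/, /m/ → /ma/, /x/ → /xa/.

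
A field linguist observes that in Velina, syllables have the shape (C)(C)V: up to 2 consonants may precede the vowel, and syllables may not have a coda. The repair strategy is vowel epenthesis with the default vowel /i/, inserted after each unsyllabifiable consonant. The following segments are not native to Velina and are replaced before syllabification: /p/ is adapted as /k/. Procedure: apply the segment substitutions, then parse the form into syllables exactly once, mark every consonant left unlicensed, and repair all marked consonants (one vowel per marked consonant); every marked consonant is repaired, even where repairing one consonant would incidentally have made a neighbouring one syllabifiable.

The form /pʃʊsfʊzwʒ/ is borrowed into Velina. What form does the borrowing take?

Substitution: /p/ → /k/, giving /kʃʊsfʊzwʒ/.
The consonants /z/, /w/, /ʒ/ cannot be parsed into a legal (C)(C)V syllable (no codas are permitted; onsets may contain at most 2 consonants).
Inserting the epenthetic vowel yields /z/ → /zi/, /w/ → /wi/, /ʒ/ → /ʒi/.

kʃʊsfʊziwiʒi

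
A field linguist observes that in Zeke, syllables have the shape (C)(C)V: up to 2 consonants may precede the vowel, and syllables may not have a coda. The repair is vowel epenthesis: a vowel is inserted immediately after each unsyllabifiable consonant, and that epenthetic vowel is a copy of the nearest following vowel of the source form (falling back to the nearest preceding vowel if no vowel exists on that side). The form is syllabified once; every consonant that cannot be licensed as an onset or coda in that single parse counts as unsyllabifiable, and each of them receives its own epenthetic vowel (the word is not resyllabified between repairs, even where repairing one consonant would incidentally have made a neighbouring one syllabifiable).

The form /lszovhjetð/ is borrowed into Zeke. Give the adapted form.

loszovehjeteðe

Under (C)(C)V, the unsyllabifiable consonants are /l/, /v/, /t/, /ð/ (no codas are permitted; onsets may contain at most 2 consonants).
Inserting the epenthetic vowel yields /l/ → /lo/, /v/ → /ve/, /t/ → /te/, /ð/ → /ðe/.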